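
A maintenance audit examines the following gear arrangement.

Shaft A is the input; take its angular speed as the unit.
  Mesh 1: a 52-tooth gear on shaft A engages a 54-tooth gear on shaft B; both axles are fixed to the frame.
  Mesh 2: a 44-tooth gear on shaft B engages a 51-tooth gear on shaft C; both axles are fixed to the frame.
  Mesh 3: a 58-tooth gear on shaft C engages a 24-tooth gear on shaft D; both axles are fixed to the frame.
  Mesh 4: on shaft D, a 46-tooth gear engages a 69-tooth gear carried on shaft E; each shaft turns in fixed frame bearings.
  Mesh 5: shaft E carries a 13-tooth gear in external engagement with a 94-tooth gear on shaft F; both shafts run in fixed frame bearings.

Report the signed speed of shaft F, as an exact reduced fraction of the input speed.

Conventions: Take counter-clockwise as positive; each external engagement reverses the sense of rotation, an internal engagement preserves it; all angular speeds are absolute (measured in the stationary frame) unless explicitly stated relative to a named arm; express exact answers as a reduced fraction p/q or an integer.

5-mesh fixed-axis compound train (all bearings frame-fixed)
mesh 1 [52T→54T]: |ω|/ω_in = 1×52/54 = 26/27, sense flips to −
mesh 2 [44T→51T]: |ω|/ω_in = (26/27)×44/51 = 1144/1377, sense flips to +
mesh 3 [58T→24T]: |ω|/ω_in = (1144/1377)×58/24 = 8294/4131, sense flips to −
mesh 4 [46T→69T]: |ω|/ω_in = (8294/4131)×46/69 = 16588/12393, sense flips to +
mesh 5 [13T→94T]: |ω|/ω_in = (16588/12393)×13/94 = 107822/582471, sense flips to −
signed output speed (× input speed) = -107822/582471

-107822/582471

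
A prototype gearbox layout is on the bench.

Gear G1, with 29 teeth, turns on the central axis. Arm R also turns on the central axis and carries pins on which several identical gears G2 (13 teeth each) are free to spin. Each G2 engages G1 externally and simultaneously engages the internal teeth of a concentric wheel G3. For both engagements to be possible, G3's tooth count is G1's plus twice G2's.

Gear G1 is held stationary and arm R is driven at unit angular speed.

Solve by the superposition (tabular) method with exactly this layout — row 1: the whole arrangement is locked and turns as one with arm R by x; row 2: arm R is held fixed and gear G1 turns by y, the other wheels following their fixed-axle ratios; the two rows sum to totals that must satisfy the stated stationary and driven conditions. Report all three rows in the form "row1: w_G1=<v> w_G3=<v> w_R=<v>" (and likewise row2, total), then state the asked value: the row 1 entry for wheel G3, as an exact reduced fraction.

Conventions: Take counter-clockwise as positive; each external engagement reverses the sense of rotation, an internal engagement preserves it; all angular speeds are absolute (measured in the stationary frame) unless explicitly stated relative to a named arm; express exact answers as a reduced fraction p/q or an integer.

row1: w_G1=1 w_G3=1 w_R=1
row2: w_G1=-1 w_G3=29/55 w_R=0
total: w_G1=0 w_G3=84/55 w_R=1
asked value: 1

recognized (axles ride arm R): planetary set, 29/13/55 teeth
row 1: whole set turns with the arm by x
superposition row 2 [arm held]: sun y, ring −(29/55)·y, arm 0
boundary: total ω_sun = x + y = 0 and total ω_arm = x = 1  ⇒  y = -1, x = 1
row 2 ring = −(29/55)·(-1) = 29/55
totals (row 1 + row 2): sun 1 + (-1) = 0, ring 1 + 29/55 = 84/55, arm 1 + 0 = 1
asked cell (row1, ring) = 1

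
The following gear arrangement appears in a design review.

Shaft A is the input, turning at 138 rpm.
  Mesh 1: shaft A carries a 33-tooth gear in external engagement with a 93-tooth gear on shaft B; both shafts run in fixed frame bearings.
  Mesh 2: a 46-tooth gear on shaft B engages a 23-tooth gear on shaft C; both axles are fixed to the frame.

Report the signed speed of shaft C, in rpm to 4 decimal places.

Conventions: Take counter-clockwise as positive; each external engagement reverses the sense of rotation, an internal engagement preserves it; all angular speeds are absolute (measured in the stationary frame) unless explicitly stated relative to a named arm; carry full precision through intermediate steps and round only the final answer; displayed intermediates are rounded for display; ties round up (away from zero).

recognized (3 fixed axles, 2 meshes): fixed-axis compound train
mesh 1 [33T→93T]: ω = 138.0000×33/93 = 48.9677 rpm, sense flips to −
mesh 2 [46T→23T]: ω = 48.9677×46/23 = 97.9355 rpm, sense flips to +
signed output speed = +97.9355 rpm

+97.9355 rpm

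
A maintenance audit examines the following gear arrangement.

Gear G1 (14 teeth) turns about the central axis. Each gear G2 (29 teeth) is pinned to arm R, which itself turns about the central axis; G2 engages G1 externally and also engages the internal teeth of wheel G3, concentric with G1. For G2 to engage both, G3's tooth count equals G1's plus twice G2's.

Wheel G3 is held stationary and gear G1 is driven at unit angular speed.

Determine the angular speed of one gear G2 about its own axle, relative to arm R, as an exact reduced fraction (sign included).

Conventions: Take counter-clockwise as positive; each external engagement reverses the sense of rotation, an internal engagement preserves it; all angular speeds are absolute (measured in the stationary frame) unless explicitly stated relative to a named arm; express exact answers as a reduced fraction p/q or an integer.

-504/1247

class = planetary set [G3 = 14+2·29 = 72; Willis about the carrier]
ring teeth: 14 + 2·29 = 72
14(ω_sun−ω_arm) = −72(ω_ring−ω_arm),  ω_ring = 0, ω_sun = 1
14(1−ω_arm) = −72(0−ω_arm)  ⇒  86·ω_arm = 14  ⇒  ω_arm = 7/43
sun–planet mesh: 14·(1−7/43) = −29·(ω_p−ω_arm)  ⇒  ω_p−ω_arm = -504/1247
exact speed ratio = -504/1247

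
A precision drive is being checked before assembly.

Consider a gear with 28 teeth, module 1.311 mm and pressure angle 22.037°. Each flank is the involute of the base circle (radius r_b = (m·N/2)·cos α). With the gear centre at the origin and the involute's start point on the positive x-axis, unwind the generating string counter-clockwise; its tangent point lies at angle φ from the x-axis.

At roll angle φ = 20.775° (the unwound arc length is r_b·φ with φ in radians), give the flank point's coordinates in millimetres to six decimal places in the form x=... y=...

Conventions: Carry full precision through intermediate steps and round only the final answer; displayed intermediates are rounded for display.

x=18.094979 y=0.266807

single-mesh involute tooth geometry (28T wheel at module 1.311)
pitch radius r_p = m·N/2 = 1.311·28/2 = 18.354000
base radius r_b = r_p·cos α = 18.354000·cos 22.037° = 17.013089
roll angle φ = 20.775° = 0.36259215 rad
x = r_b·(cos φ + φ·sin φ) = 18.094979
y = r_b·(sin φ − φ·cos φ) = 0.266807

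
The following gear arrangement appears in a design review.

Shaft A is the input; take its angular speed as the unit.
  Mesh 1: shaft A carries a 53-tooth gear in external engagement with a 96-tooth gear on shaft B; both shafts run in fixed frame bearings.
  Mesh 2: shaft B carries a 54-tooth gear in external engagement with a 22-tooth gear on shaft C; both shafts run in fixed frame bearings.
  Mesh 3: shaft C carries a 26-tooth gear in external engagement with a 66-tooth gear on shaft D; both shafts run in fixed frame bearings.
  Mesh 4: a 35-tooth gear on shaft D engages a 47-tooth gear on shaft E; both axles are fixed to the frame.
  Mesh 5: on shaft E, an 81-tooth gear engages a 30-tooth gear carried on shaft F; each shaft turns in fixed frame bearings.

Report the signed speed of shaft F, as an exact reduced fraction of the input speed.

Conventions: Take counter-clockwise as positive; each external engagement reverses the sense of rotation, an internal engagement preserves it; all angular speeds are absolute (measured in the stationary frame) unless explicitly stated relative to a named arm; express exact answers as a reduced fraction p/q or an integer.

-390663/363968

5-mesh fixed-axis compound train (all bearings frame-fixed)
mesh 1 [53T→96T]: |ω|/ω_in = 1×53/96 = 53/96, sense flips to −
mesh 2 [54T→22T]: |ω|/ω_in = (53/96)×54/22 = 477/352, sense flips to +
mesh 3 [26T→66T]: |ω|/ω_in = (477/352)×26/66 = 2067/3872, sense flips to −
mesh 4 [35T→47T]: |ω|/ω_in = (2067/3872)×35/47 = 72345/181984, sense flips to +
mesh 5 [81T→30T]: |ω|/ω_in = (72345/181984)×81/30 = 390663/363968, sense flips to −
signed output speed (× input speed) = -390663/363968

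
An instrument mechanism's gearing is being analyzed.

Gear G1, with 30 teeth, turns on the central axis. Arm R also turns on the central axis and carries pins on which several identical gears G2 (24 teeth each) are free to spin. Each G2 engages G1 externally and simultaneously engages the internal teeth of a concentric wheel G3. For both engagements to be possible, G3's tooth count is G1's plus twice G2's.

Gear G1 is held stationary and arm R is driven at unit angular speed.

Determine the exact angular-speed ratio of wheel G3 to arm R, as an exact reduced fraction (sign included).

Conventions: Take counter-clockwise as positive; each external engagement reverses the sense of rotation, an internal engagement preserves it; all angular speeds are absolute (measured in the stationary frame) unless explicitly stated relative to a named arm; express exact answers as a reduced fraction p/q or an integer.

class = planetary set [G3 = 30+2·24 = 78; Willis about the carrier]
ring teeth: 30 + 2·24 = 78
30(ω_sun−ω_arm) = −78(ω_ring−ω_arm),  ω_sun = 0, ω_arm = 1
ω_ring = 1 − (30/78)(0−1) = 18/13
ω_out/ω_in = 18/13

18/13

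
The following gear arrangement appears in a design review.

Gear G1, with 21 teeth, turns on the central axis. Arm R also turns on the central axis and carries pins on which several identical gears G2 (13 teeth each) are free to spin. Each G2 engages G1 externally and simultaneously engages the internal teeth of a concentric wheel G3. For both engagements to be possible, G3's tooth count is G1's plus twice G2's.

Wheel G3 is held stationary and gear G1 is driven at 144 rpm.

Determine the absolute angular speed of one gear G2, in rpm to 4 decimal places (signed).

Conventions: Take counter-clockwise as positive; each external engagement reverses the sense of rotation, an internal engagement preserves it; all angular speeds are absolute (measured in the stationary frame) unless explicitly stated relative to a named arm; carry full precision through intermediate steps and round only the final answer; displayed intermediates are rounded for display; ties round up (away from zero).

class = planetary set [G3 = 21+2·13 = 47; Willis about the carrier]
normalise by the input: solve with ω_sun = 1, then scale by 144 rpm
ring teeth: 21 + 2·13 = 47
21(ω_sun−ω_arm) = −47(ω_ring−ω_arm),  ω_ring = 0, ω_sun = 1
21(1−ω_arm) = −47(0−ω_arm)  ⇒  68·ω_arm = 21  ⇒  ω_arm = 21/68
sun–planet mesh: 21·(1−21/68) = −13·(ω_p−ω_arm)  ⇒  ω_p−ω_arm = -987/884
ω_p = 21/68 − 987/884 = -21/26
scale: ω_p = -21/26 × 144 rpm = -116.3077 rpm

-116.3077 rpm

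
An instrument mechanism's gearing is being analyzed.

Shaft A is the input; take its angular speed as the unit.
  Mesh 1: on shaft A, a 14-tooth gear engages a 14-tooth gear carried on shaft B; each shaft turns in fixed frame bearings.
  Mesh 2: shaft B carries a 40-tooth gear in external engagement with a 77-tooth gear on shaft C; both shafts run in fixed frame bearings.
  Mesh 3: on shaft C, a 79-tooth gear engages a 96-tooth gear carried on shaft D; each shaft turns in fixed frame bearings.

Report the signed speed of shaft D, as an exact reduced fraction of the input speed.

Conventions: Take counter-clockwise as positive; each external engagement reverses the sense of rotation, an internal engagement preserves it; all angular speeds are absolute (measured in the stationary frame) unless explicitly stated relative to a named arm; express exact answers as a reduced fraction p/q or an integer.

-395/924

3-mesh fixed-axis compound train (all bearings frame-fixed)
mesh 1 [14T→14T]: |ω|/ω_in = 1×14/14 = 1, sense flips to −
mesh 2 [40T→77T]: |ω|/ω_in = 1×40/77 = 40/77, sense flips to +
mesh 3 [79T→96T]: |ω|/ω_in = (40/77)×79/96 = 395/924, sense flips to −
signed output speed (× input speed) = -395/924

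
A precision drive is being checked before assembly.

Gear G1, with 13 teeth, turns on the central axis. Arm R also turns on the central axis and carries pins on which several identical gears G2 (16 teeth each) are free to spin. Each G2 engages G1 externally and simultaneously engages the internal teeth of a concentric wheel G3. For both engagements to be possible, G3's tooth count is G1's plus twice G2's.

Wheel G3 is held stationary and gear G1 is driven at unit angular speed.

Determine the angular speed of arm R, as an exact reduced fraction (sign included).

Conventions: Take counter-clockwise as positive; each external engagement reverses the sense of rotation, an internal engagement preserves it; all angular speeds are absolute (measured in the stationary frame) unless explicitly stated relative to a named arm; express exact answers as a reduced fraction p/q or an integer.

topology: planetary set — G1 13T / G2 16T / G3 45T, arm = carrier (Willis)
ring teeth: 13 + 2·16 = 45
13(ω_sun−ω_arm) = −45(ω_ring−ω_arm),  ω_ring = 0, ω_sun = 1
13(1−ω_arm) = −45(0−ω_arm)  ⇒  58·ω_arm = 13  ⇒  ω_arm = 13/58
exact speed ratio = 13/58

13/58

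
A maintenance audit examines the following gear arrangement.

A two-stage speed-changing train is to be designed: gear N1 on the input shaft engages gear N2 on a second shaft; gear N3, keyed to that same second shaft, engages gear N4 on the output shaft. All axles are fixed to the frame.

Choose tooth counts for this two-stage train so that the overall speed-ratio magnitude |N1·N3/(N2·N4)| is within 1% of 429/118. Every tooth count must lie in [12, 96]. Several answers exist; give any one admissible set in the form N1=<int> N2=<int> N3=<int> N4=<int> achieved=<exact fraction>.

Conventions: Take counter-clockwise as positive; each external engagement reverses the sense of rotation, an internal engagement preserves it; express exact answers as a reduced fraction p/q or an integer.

N1=33 N2=12 N3=78 N4=59 achieved=429/118

topology: fixed-axis compound train — 2 stages, target 429/118
target = 429/118 in lowest terms: an exact hit needs N1·N3 = k·429 and N2·N4 = k·118 for one integer k, every count in [12, 96]; additionally prefer no 1:1 stage (N1 ≠ N2, N3 ≠ N4)
k = 1…5: no 1:1-free in-range split of k·429 and k·118 into factor pairs; take k = 6
k = 6: N1·N3 = 2574 = 33·78, N2·N4 = 708 = 12·59
achieved = 33·78/(12·59) = 429/118; |achieved − target| = 0 ≤ 429/11800 ✓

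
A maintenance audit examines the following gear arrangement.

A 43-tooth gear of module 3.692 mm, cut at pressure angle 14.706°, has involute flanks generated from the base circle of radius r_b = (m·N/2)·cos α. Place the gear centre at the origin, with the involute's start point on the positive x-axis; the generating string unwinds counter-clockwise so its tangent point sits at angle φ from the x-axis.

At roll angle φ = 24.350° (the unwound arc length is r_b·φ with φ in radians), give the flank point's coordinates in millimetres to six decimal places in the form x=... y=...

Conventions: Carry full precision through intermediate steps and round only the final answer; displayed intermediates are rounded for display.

x=83.401302 y=1.929205

topology: single-mesh involute geometry — m = 3.692, N = 43
pitch radius r_p = m·N/2 = 3.692·43/2 = 79.378000
base radius r_b = r_p·cos α = 79.378000·cos 14.706° = 76.777670
roll angle φ = 24.350° = 0.42498767 rad
x = r_b·(cos φ + φ·sin φ) = 83.401302
y = r_b·(sin φ − φ·cos φ) = 1.929205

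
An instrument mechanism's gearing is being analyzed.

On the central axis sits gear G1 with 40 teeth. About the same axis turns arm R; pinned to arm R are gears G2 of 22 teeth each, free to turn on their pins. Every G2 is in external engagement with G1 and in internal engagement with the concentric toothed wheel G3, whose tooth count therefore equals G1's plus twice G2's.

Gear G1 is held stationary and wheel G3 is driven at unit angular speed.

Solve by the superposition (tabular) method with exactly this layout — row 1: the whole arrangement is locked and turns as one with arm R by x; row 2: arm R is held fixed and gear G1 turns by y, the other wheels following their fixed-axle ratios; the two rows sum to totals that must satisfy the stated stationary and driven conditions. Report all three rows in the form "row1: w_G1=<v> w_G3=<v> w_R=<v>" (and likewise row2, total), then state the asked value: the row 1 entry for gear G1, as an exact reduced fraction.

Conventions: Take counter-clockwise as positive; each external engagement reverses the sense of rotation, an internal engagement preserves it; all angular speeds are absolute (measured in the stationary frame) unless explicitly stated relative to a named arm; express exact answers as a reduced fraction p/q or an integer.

topology: planetary set — G1 40T / G2 22T / G3 84T, arm = carrier (Willis)
superposition row 1 [locked train]: every member turns x
superposition row 2 [arm held]: sun y, ring −(40/84)·y, arm 0
boundary: total ω_sun = x + y = 0 and total ω_ring = x − (40/84)·y = 1  ⇒  y = -21/31, x = 21/31
row 2 ring = −(40/84)·(-21/31) = 10/31
totals (row 1 + row 2): sun 21/31 + (-21/31) = 0, ring 21/31 + 10/31 = 1, arm 21/31 + 0 = 21/31
asked cell (row1, sun) = 21/31

row1: w_G1=21/31 w_G3=21/31 w_R=21/31
row2: w_G1=-21/31 w_G3=10/31 w_R=0
total: w_G1=0 w_G3=1 w_R=21/31
asked value: 21/31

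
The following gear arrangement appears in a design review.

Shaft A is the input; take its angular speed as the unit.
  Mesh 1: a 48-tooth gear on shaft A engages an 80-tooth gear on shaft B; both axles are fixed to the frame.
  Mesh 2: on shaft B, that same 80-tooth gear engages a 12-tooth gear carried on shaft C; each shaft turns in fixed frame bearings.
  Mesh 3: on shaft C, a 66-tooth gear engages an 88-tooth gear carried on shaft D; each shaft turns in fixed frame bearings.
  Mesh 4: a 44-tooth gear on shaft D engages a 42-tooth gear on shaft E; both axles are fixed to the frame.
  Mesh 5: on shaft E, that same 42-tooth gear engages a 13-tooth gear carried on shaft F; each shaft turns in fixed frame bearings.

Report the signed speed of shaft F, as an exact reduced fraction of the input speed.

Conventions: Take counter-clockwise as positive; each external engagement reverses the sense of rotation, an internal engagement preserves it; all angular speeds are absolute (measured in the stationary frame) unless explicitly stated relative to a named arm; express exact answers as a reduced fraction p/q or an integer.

-132/13

5-mesh fixed-axis compound train (all bearings frame-fixed)
mesh 1 [48T→80T]: |ω|/ω_in = 1×48/80 = 3/5, sense flips to −
mesh 2 [80T→12T]: |ω|/ω_in = (3/5)×80/12 = 4, sense flips to +
mesh 3 [66T→88T]: |ω|/ω_in = 4×66/88 = 3, sense flips to −
mesh 4 [44T→42T]: |ω|/ω_in = 3×44/42 = 22/7, sense flips to +
mesh 5 [42T→13T]: |ω|/ω_in = (22/7)×42/13 = 132/13, sense flips to −
signed output speed (× input speed) = -132/13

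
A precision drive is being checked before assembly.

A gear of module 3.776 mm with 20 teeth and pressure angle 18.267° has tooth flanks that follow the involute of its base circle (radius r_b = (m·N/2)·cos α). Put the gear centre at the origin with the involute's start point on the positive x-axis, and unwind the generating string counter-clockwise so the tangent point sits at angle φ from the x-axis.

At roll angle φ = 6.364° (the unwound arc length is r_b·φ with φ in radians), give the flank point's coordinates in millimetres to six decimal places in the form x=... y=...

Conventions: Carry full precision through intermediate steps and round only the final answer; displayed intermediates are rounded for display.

recognized (one wheel, involute flank): single-mesh tooth geometry, m = 3.776, N = 20
pitch radius r_p = m·N/2 = 3.776·20/2 = 37.760000
base radius r_b = r_p·cos α = 37.760000·cos 18.267° = 35.857129
roll angle φ = 6.364° = 0.11107275 rad
x = r_b·(cos φ + φ·sin φ) = 36.077635
y = r_b·(sin φ − φ·cos φ) = 0.016358

x=36.077635 y=0.016358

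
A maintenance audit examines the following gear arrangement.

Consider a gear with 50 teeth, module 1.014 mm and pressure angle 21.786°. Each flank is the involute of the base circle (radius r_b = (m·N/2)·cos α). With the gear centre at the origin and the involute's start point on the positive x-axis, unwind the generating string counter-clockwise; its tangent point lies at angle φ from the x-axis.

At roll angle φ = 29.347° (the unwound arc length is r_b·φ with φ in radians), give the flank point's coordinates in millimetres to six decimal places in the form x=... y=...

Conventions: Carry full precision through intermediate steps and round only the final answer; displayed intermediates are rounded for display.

topology: single-mesh involute geometry — m = 1.014, N = 50
pitch radius r_p = m·N/2 = 1.014·50/2 = 25.350000
base radius r_b = r_p·cos α = 25.350000·cos 21.786° = 23.539415
roll angle φ = 29.347° = 0.51220178 rad
x = r_b·(cos φ + φ·sin φ) = 26.427617
y = r_b·(sin φ − φ·cos φ) = 1.026977

x=26.427617 y=1.026977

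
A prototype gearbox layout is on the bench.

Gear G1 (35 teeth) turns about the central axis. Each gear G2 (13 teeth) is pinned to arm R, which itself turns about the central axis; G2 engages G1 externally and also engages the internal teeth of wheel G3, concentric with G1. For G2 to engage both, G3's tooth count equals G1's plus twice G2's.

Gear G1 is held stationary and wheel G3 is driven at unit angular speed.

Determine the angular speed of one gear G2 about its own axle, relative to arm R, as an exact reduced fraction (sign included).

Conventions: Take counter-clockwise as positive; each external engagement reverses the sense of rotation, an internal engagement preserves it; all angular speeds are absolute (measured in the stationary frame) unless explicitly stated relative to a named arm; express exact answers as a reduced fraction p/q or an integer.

topology: planetary set — G1 35T / G2 13T / G3 61T, arm = carrier (Willis)
ring teeth: 35 + 2·13 = 61
35(ω_sun−ω_arm) = −61(ω_ring−ω_arm),  ω_sun = 0, ω_ring = 1
35(0−ω_arm) = −61(1−ω_arm)  ⇒  96·ω_arm = 61  ⇒  ω_arm = 61/96
sun–planet mesh: 35·(0−61/96) = −13·(ω_p−ω_arm)  ⇒  ω_p−ω_arm = 2135/1248
exact speed ratio = 2135/1248

2135/1248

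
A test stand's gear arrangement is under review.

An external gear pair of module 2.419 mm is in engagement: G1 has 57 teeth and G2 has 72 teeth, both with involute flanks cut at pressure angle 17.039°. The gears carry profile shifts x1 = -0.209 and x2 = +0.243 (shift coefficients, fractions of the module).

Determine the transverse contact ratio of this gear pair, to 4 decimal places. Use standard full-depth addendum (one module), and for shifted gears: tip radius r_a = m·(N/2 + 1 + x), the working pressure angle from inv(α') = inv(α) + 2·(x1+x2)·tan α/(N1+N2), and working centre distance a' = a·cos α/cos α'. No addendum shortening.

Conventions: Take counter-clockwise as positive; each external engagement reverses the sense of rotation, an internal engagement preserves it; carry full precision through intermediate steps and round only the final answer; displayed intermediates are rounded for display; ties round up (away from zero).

1.9821

recognized (one external pair, fixed centres): single-mesh tooth geometry, m = 2.419, N1 = 57, N2 = 72
base radii: r_b1 = 65.915349, r_b2 = 83.261493
tip radii: r_a1 = 70.854929, r_a2 = 90.090817
inv(α') = inv(17.039°) + 2·(-0.209+0.243)·tan α/(57+72) = 0.00925004  ⇒  α' = 17.13695°
a' = a·cos α / cos α' = 156.0255·cos 17.039°/cos 17.13695° = 156.107517
action lengths: √(r_a1²−r_b1²) = 25.992071, √(r_a2²−r_b2²) = 34.407543
base pitch p_b = π·m·cos α = 7.265936
CR = (25.992071 + 34.407543 − 156.107517·sin 17.13695°)/7.265936 = 1.982057
contact ratio ≈ 1.9821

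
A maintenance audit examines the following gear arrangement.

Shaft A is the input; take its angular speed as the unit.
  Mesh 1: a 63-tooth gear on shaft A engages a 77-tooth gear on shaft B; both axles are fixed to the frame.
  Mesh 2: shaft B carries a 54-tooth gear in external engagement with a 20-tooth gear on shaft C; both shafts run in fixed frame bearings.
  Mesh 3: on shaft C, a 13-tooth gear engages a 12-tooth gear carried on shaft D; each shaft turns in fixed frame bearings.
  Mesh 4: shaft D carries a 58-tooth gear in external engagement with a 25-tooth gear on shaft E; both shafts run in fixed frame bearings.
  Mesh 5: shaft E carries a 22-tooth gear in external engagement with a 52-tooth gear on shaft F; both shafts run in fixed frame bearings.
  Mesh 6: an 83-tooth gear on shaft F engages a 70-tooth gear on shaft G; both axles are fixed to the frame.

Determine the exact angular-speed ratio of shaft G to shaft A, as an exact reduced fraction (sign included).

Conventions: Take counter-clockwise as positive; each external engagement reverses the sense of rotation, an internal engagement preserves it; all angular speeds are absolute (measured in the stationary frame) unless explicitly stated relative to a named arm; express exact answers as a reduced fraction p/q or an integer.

194967/70000

class = fixed-axis compound train [6 meshes; 6 ratios multiply, 6 sense flips]
mesh 1 [63T→77T]: running ratio 9/11, sense −
mesh 2 [54T→20T]: running ratio 243/110, sense +
mesh 3 [13T→12T]: running ratio 1053/440, sense −
mesh 4 [58T→25T]: running ratio 30537/5500, sense +
mesh 5 [22T→52T]: running ratio 2349/1000, sense −
mesh 6 [83T→70T]: running ratio 194967/70000, sense +
ω_out/ω_in = 194967/70000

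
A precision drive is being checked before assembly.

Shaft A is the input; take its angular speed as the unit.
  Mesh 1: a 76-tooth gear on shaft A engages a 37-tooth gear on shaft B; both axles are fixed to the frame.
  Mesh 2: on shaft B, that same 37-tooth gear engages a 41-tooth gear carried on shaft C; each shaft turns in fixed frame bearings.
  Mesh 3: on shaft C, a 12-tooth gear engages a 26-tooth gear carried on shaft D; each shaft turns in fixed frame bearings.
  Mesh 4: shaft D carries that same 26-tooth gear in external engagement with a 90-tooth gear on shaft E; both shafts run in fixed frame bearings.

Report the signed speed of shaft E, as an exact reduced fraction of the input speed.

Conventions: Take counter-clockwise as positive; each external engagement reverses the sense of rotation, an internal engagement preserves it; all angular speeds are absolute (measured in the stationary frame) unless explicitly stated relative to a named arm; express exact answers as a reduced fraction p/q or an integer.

4-mesh fixed-axis compound train (all bearings frame-fixed)
mesh 1 [76T→37T]: |ω|/ω_in = 1×76/37 = 76/37, sense flips to −
mesh 2 [37T→41T]: |ω|/ω_in = (76/37)×37/41 = 76/41, sense flips to +
mesh 3 [12T→26T]: |ω|/ω_in = (76/41)×12/26 = 456/533, sense flips to −
mesh 4 [26T→90T]: |ω|/ω_in = (456/533)×26/90 = 152/615, sense flips to +
signed output speed (× input speed) = 152/615

152/615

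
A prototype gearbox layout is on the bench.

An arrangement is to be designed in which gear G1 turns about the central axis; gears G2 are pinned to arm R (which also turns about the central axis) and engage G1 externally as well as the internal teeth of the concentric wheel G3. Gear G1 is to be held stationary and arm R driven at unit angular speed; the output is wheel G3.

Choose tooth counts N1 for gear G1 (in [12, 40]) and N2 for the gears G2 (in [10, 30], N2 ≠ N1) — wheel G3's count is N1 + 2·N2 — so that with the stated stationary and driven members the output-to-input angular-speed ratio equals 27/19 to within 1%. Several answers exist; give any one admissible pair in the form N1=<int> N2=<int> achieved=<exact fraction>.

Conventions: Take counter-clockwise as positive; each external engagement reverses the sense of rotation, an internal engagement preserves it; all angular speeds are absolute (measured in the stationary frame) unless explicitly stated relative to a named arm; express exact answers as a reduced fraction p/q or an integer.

N1=16 N2=11 achieved=27/19

class = planetary set [ratio 27/19 wanted; Willis about the carrier]
Willis with ω_sun = 0: ω_ring/ω_arm = (N1+N3)/N3; set equal to 27/19  ⇒  N3/N1 = 1/(27/19 − 1) = 19/8
N3 = N1 + 2·N2  ⇒  N2/N1 = (N3/N1 − 1)/2 = (19/8 − 1)/2 = 11/16
smallest multiple with N1 ≥ 12 and N2 ≥ 10: k = 1  ⇒  N1 = 1·16 = 16, N2 = 1·11 = 11 (N1 ≤ 40, N2 ≤ 30, N2 ≠ N1 ✓), N3 = 16 + 2·11 = 38
check: (N1+N3)/N3 with N1 = 16, N3 = 38 gives 27/19; |achieved − target| = 0 ≤ 27/1900 ✓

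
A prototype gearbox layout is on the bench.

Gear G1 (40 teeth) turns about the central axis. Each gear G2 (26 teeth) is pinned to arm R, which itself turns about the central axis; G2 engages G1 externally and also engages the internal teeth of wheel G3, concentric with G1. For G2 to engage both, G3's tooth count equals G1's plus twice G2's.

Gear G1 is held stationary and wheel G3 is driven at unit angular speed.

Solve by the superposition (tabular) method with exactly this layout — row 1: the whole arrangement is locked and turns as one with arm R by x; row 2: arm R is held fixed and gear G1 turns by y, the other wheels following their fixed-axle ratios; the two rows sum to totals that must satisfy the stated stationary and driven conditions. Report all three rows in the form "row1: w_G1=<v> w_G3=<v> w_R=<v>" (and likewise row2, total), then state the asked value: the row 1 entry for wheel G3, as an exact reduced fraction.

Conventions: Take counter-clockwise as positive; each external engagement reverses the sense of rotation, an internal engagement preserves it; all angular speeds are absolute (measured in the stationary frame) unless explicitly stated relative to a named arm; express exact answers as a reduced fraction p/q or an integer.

recognized (axles ride arm R): planetary set, 40/26/92 teeth
row 1 — lock + rotate with arm: ω_sun = ω_ring = ω_arm = x
row 2 — arm fixed, fixed-axis ratios: sun y, ring −(40/92)·y, arm 0
boundary: total ω_sun = x + y = 0 and total ω_ring = x − (40/92)·y = 1  ⇒  y = -23/33, x = 23/33
row 2 ring = −(40/92)·(-23/33) = 10/33
totals (row 1 + row 2): sun 23/33 + (-23/33) = 0, ring 23/33 + 10/33 = 1, arm 23/33 + 0 = 23/33
asked cell (row1, ring) = 23/33

row1: w_G1=23/33 w_G3=23/33 w_R=23/33
row2: w_G1=-23/33 w_G3=10/33 w_R=0
total: w_G1=0 w_G3=1 w_R=23/33
asked value: 23/33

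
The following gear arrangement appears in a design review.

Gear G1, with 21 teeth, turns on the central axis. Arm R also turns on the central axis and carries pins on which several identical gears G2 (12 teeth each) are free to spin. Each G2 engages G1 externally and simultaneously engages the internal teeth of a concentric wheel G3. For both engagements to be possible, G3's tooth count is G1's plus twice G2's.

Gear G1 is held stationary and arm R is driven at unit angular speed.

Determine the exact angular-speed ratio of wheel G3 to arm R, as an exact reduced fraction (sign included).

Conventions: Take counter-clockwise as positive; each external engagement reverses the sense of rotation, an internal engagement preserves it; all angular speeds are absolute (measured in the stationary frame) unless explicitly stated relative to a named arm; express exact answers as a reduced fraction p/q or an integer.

22/15

planetary set (21T centre, 12T on arm, 45T internal) — Willis relation
ring teeth: 21 + 2·12 = 45
21(ω_sun−ω_arm) = −45(ω_ring−ω_arm),  ω_sun = 0, ω_arm = 1
ω_ring = 1 − (21/45)(0−1) = 22/15
ω_out/ω_in = 22/15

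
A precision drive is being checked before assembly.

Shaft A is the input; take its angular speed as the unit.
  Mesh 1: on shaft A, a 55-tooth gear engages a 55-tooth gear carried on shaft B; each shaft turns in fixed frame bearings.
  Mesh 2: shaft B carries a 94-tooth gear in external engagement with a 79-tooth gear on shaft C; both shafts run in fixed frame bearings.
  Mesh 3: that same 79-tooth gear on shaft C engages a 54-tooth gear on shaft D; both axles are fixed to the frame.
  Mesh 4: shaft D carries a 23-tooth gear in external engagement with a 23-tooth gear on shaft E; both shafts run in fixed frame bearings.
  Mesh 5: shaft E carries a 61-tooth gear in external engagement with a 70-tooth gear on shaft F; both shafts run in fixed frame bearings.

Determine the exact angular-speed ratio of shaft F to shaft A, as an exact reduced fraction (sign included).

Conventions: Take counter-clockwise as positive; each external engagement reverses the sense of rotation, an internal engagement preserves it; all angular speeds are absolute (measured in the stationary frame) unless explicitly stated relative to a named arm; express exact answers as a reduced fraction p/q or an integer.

class = fixed-axis compound train [5 meshes; 5 ratios multiply, 5 sense flips]
mesh 1 [55T→55T]: running ratio 1, sense −
mesh 2 [94T→79T]: running ratio 94/79, sense +
mesh 3 [79T→54T]: running ratio 47/27, sense −
mesh 4 [23T→23T]: running ratio 47/27, sense +
mesh 5 [61T→70T]: running ratio 2867/1890, sense −
ω_out/ω_in = -2867/1890

-2867/1890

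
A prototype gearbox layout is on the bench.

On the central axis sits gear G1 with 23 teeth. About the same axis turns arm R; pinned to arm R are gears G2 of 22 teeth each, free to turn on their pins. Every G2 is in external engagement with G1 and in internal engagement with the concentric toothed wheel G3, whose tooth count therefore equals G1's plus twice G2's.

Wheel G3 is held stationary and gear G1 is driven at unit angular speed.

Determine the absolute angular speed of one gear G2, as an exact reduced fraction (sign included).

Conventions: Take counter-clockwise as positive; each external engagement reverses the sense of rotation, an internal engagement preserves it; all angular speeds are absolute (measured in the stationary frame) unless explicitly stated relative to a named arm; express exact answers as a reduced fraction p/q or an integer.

-23/44

planetary set (23T centre, 22T on arm, 67T internal) — Willis relation
ring teeth: 23 + 2·22 = 67
23(ω_sun−ω_arm) = −67(ω_ring−ω_arm),  ω_ring = 0, ω_sun = 1
23(1−ω_arm) = −67(0−ω_arm)  ⇒  90·ω_arm = 23  ⇒  ω_arm = 23/90
sun–planet mesh: 23·(1−23/90) = −22·(ω_p−ω_arm)  ⇒  ω_p−ω_arm = -1541/1980
ω_p = 23/90 − 1541/1980 = -23/44
exact speed ratio = -23/44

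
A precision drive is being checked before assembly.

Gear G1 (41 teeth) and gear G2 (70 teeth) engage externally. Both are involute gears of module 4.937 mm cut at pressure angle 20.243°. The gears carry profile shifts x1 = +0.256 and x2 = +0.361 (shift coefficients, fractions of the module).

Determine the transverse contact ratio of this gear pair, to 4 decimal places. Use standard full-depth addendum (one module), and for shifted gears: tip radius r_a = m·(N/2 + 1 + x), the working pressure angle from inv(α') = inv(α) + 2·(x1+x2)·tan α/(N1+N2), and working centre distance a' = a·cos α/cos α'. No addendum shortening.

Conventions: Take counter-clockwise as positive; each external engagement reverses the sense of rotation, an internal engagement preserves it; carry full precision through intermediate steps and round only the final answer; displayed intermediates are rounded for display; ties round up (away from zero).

topology: single-mesh involute geometry — m = 4.937, 41T/70T pair
base radii: r_b1 = 94.957217, r_b2 = 162.122078
tip radii: r_a1 = 107.409372, r_a2 = 179.514257
inv(α') = inv(20.243°) + 2·(+0.256+0.361)·tan α/(41+70) = 0.01957346  ⇒  α' = 21.82996°
a' = a·cos α / cos α' = 274.0035·cos 20.243°/cos 21.82996° = 276.938103
action lengths: √(r_a1²−r_b1²) = 50.198607, √(r_a2²−r_b2²) = 77.083075
base pitch p_b = π·m·cos α = 14.552044
CR = (50.198607 + 77.083075 − 276.938103·sin 21.82996°)/14.552044 = 1.669961
contact ratio ≈ 1.6700

1.6700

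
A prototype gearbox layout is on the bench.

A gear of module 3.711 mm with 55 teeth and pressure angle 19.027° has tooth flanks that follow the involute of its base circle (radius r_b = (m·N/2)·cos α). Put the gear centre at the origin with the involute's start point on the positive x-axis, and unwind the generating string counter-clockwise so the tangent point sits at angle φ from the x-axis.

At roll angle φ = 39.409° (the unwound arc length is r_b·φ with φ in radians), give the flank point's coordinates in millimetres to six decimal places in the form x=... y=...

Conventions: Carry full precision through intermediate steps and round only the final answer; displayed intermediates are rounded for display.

class = single-mesh tooth geometry [base-circle involute, m = 3.711, 55T]
pitch radius r_p = m·N/2 = 3.711·55/2 = 102.052500
base radius r_b = r_p·cos α = 102.052500·cos 19.027° = 96.476867
roll angle φ = 39.409° = 0.68781680 rad
x = r_b·(cos φ + φ·sin φ) = 116.669056
y = r_b·(sin φ − φ·cos φ) = 9.977766

x=116.669056 y=9.977766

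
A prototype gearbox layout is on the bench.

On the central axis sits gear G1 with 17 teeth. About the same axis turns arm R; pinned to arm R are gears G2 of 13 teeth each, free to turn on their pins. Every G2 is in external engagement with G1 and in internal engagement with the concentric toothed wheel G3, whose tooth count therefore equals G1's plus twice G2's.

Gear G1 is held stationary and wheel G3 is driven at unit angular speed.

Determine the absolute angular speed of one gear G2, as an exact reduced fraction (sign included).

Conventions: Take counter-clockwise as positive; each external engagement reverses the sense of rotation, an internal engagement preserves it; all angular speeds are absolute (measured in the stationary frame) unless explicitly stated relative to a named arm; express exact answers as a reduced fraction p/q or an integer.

planetary set (17T centre, 13T on arm, 43T internal) — Willis relation
ring teeth: 17 + 2·13 = 43
17(ω_sun−ω_arm) = −43(ω_ring−ω_arm),  ω_sun = 0, ω_ring = 1
17(0−ω_arm) = −43(1−ω_arm)  ⇒  60·ω_arm = 43  ⇒  ω_arm = 43/60
sun–planet mesh: 17·(0−43/60) = −13·(ω_p−ω_arm)  ⇒  ω_p−ω_arm = 731/780
ω_p = 43/60 + 731/780 = 43/26
exact speed ratio = 43/26

43/26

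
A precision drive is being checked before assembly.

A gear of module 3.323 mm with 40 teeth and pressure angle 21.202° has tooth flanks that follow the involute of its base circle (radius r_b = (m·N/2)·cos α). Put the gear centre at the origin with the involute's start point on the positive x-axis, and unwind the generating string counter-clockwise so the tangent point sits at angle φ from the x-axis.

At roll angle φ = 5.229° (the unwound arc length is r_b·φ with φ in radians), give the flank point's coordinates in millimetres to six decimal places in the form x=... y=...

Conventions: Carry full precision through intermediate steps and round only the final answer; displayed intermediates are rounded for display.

x=62.218902 y=0.015687

single-mesh involute tooth geometry (40T wheel at module 3.323)
pitch radius r_p = m·N/2 = 3.323·40/2 = 66.460000
base radius r_b = r_p·cos α = 66.460000·cos 21.202° = 61.961401
roll angle φ = 5.229° = 0.09126327 rad
x = r_b·(cos φ + φ·sin φ) = 62.218902
y = r_b·(sin φ − φ·cos φ) = 0.015687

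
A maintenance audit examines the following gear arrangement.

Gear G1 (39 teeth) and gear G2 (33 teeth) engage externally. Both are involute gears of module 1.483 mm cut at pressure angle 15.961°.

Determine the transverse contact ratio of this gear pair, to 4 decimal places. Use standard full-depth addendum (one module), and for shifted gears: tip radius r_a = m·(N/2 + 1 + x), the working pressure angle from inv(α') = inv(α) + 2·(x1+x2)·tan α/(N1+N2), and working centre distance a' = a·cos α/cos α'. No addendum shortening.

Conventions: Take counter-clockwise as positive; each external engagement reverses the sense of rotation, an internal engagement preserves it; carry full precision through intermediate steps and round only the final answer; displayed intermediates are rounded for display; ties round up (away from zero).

class = single-mesh tooth geometry [involute pair 39T × 33T, m = 1.483]
base radii: r_b1 = 27.803666, r_b2 = 23.526179
tip radii: r_a1 = 30.401500, r_a2 = 25.952500
no profile shift: α' = α, a' = a
action lengths: √(r_a1²−r_b1²) = 12.296641, √(r_a2²−r_b2²) = 10.956787
base pitch p_b = π·m·cos α = 4.479374
CR = (12.296641 + 10.956787 − 53.388000·sin 15.96100°)/4.479374 = 1.913802
contact ratio ≈ 1.9138

1.9138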